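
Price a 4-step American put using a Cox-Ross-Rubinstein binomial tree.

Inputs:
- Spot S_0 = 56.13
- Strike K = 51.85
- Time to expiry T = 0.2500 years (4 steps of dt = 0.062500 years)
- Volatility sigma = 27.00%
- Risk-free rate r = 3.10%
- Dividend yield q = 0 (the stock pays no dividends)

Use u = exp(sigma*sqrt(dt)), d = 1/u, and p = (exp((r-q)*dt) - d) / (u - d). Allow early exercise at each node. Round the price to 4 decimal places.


dt = T/N = 0.062500
u = exp(sigma*sqrt(dt)) = 1.069830; d = 1/u = 0.934728
p = (exp((r-q)*dt) - d) / (u - d) = 0.497486
Discount per step: exp(-r*dt) = 0.998064
Stock lattice S(k, i) with i counting down-moves:
  k=0: S(0,0) = 56.1300
  k=1: S(1,0) = 60.0496; S(1,1) = 52.4663
  k=2: S(2,0) = 64.2428; S(2,1) = 56.1300; S(2,2) = 49.0417
  k=3: S(3,0) = 68.7289; S(3,1) = 60.0496; S(3,2) = 52.4663; S(3,3) = 45.8406
  k=4: S(4,0) = 73.5283; S(4,1) = 64.2428; S(4,2) = 56.1300; S(4,3) = 49.0417; S(4,4) = 42.8485
Terminal payoffs V(N, i) = max(K - S_T, 0):
  V(4,0) = 0.000000; V(4,1) = 0.000000; V(4,2) = 0.000000; V(4,3) = 2.808326; V(4,4) = 9.001509
Backward induction: V(k, i) = exp(-r*dt) * [p * V(k+1, i) + (1-p) * V(k+1, i+1)]; then take max(V_cont, immediate exercise) for American.
  V(3,0) = exp(-r*dt) * [p*0.000000 + (1-p)*0.000000] = 0.000000; exercise = 0.000000; V(3,0) = max -> 0.000000
  V(3,1) = exp(-r*dt) * [p*0.000000 + (1-p)*0.000000] = 0.000000; exercise = 0.000000; V(3,1) = max -> 0.000000
  V(3,2) = exp(-r*dt) * [p*0.000000 + (1-p)*2.808326] = 1.408491; exercise = 0.000000; V(3,2) = max -> 1.408491
  V(3,3) = exp(-r*dt) * [p*2.808326 + (1-p)*9.001509] = 5.909026; exercise = 6.009388; V(3,3) = max -> 6.009388
  V(2,0) = exp(-r*dt) * [p*0.000000 + (1-p)*0.000000] = 0.000000; exercise = 0.000000; V(2,0) = max -> 0.000000
  V(2,1) = exp(-r*dt) * [p*0.000000 + (1-p)*1.408491] = 0.706416; exercise = 0.000000; V(2,1) = max -> 0.706416
  V(2,2) = exp(-r*dt) * [p*1.408491 + (1-p)*6.009388] = 3.713303; exercise = 2.808326; V(2,2) = max -> 3.713303
  V(1,0) = exp(-r*dt) * [p*0.000000 + (1-p)*0.706416] = 0.354297; exercise = 0.000000; V(1,0) = max -> 0.354297
  V(1,1) = exp(-r*dt) * [p*0.706416 + (1-p)*3.713303] = 2.213126; exercise = 0.000000; V(1,1) = max -> 2.213126
  V(0,0) = exp(-r*dt) * [p*0.354297 + (1-p)*2.213126] = 1.285890; exercise = 0.000000; V(0,0) = max -> 1.285890

Answer: Price = V(0,0) = 1.2859


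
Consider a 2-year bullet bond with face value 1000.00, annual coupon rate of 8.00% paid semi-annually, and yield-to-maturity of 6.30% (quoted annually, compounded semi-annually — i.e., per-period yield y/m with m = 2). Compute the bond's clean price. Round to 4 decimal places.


Coupon per period c = face * coupon_rate / m = 40.000000
Periods per year m = 2; per-period yield y/m = 0.031500
Number of cashflows N = 4
Cashflows (t years, CF_t, discount factor 1/(1+y/m)^(m*t), PV):
  t = 0.5000: CF_t = 40.000000, DF = 0.969462, PV = 38.778478
  t = 1.0000: CF_t = 40.000000, DF = 0.939856, PV = 37.594259
  t = 1.5000: CF_t = 40.000000, DF = 0.911155, PV = 36.446203
  t = 2.0000: CF_t = 1040.000000, DF = 0.883330, PV = 918.663391
Price P = sum_t PV_t = 1031.482331

Answer: Price = 1031.4823


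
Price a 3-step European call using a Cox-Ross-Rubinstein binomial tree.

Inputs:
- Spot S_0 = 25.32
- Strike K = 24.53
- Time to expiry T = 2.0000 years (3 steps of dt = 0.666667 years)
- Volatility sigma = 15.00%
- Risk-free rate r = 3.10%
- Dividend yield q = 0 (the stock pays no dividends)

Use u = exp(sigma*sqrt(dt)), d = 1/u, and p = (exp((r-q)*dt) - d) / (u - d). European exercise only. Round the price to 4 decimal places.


dt = T/N = 0.666667
u = exp(sigma*sqrt(dt)) = 1.130290; d = 1/u = 0.884728
p = (exp((r-q)*dt) - d) / (u - d) = 0.554456
Discount per step: exp(-r*dt) = 0.979545
Stock lattice S(k, i) with i counting down-moves:
  k=0: S(0,0) = 25.3200
  k=1: S(1,0) = 28.6189; S(1,1) = 22.4013
  k=2: S(2,0) = 32.3477; S(2,1) = 25.3200; S(2,2) = 19.8191
  k=3: S(3,0) = 36.5623; S(3,1) = 28.6189; S(3,2) = 22.4013; S(3,3) = 17.5345
Terminal payoffs V(N, i) = max(S_T - K, 0):
  V(3,0) = 12.032315; V(3,1) = 4.088950; V(3,2) = 0.000000; V(3,3) = 0.000000
Backward induction: V(k, i) = exp(-r*dt) * [p * V(k+1, i) + (1-p) * V(k+1, i+1)].
  V(2,0) = exp(-r*dt) * [p*12.032315 + (1-p)*4.088950] = 8.319472
  V(2,1) = exp(-r*dt) * [p*4.088950 + (1-p)*0.000000] = 2.220770
  V(2,2) = exp(-r*dt) * [p*0.000000 + (1-p)*0.000000] = 0.000000
  V(1,0) = exp(-r*dt) * [p*8.319472 + (1-p)*2.220770] = 5.487640
  V(1,1) = exp(-r*dt) * [p*2.220770 + (1-p)*0.000000] = 1.206133
  V(0,0) = exp(-r*dt) * [p*5.487640 + (1-p)*1.206133] = 3.506812

Answer: Price = V(0,0) = 3.5068


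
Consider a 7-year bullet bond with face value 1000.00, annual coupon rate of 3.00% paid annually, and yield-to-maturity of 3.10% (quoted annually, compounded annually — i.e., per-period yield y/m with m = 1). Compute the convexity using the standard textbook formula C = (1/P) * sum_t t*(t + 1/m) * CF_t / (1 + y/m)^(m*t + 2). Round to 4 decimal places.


Answer: Convexity = 46.8498

Derivation:
Coupon per period c = face * coupon_rate / m = 30.000000
Periods per year m = 1; per-period yield y/m = 0.031000
Number of cashflows N = 7
Cashflows (t years, CF_t, discount factor 1/(1+y/m)^(m*t), PV):
  t = 1.0000: CF_t = 30.000000, DF = 0.969932, PV = 29.097963
  t = 2.0000: CF_t = 30.000000, DF = 0.940768, PV = 28.223049
  t = 3.0000: CF_t = 30.000000, DF = 0.912481, PV = 27.374441
  t = 4.0000: CF_t = 30.000000, DF = 0.885045, PV = 26.551349
  t = 5.0000: CF_t = 30.000000, DF = 0.858434, PV = 25.753006
  t = 6.0000: CF_t = 30.000000, DF = 0.832622, PV = 24.978667
  t = 7.0000: CF_t = 1030.000000, DF = 0.807587, PV = 831.814655
Price P = sum_t PV_t = 993.793130
Convexity numerator sum_t t*(t + 1/m) * CF_t / (1+y/m)^(m*t + 2):
  t = 1.0000: term = 54.748882
  t = 2.0000: term = 159.308095
  t = 3.0000: term = 309.036071
  t = 4.0000: term = 499.573345
  t = 5.0000: term = 726.828340
  t = 6.0000: term = 986.963798
  t = 7.0000: term = 43822.511549
Convexity = (1/P) * sum = 46558.970080 / 993.793130 = 46.849760


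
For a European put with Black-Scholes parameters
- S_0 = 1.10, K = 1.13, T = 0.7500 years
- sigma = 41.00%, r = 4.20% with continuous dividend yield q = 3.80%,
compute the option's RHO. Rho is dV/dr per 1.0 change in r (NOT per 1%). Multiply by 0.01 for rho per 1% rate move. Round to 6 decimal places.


d1 = 0.1102036254; d2 = -0.2448667901
phi(d1) = 0.3965270760; exp(-qT) = 0.9719022941; exp(-rT) = 0.9689909565
N(-d2) = 0.5967202117
Rho = -K*T*exp(-rT)*N(-d2) = -1.1300 * 0.7500 * 0.9689909565 * 0.5967202117 = -0.490038

Answer: Rho = -0.490038


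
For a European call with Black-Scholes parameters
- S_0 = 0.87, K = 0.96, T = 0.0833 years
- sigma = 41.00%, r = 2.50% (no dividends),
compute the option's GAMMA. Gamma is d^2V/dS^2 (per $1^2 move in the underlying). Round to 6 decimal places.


d1 = -0.7551241712; d2 = -0.8734573026
phi(d1) = 0.2999784050; exp(-qT) = 1.0000000000; exp(-rT) = 0.9979196669
Gamma = exp(-qT) * phi(d1) / (S * sigma * sqrt(T)) = 1.0000000000 * 0.2999784050 / (0.8700 * 0.4100 * 0.2886173938) = 2.913831

Answer: Gamma = 2.913831


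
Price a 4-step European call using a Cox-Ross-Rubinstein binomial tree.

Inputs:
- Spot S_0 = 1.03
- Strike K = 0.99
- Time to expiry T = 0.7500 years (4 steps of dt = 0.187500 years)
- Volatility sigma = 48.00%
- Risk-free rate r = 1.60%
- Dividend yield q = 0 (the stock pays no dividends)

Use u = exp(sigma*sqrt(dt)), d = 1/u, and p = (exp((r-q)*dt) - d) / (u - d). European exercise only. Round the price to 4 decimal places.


Answer: Price = V(0,0) = 0.1891

Derivation:
dt = T/N = 0.187500
u = exp(sigma*sqrt(dt)) = 1.231024; d = 1/u = 0.812332
p = (exp((r-q)*dt) - d) / (u - d) = 0.455401
Discount per step: exp(-r*dt) = 0.997004
Stock lattice S(k, i) with i counting down-moves:
  k=0: S(0,0) = 1.0300
  k=1: S(1,0) = 1.2680; S(1,1) = 0.8367
  k=2: S(2,0) = 1.5609; S(2,1) = 1.0300; S(2,2) = 0.6797
  k=3: S(3,0) = 1.9215; S(3,1) = 1.2680; S(3,2) = 0.8367; S(3,3) = 0.5521
  k=4: S(4,0) = 2.3654; S(4,1) = 1.5609; S(4,2) = 1.0300; S(4,3) = 0.6797; S(4,4) = 0.4485
Terminal payoffs V(N, i) = max(S_T - K, 0):
  V(4,0) = 1.375391; V(4,1) = 0.570882; V(4,2) = 0.040000; V(4,3) = 0.000000; V(4,4) = 0.000000
Backward induction: V(k, i) = exp(-r*dt) * [p * V(k+1, i) + (1-p) * V(k+1, i+1)].
  V(3,0) = exp(-r*dt) * [p*1.375391 + (1-p)*0.570882] = 0.934448
  V(3,1) = exp(-r*dt) * [p*0.570882 + (1-p)*0.040000] = 0.280920
  V(3,2) = exp(-r*dt) * [p*0.040000 + (1-p)*0.000000] = 0.018161
  V(3,3) = exp(-r*dt) * [p*0.000000 + (1-p)*0.000000] = 0.000000
  V(2,0) = exp(-r*dt) * [p*0.934448 + (1-p)*0.280920] = 0.576804
  V(2,1) = exp(-r*dt) * [p*0.280920 + (1-p)*0.018161] = 0.137409
  V(2,2) = exp(-r*dt) * [p*0.018161 + (1-p)*0.000000] = 0.008246
  V(1,0) = exp(-r*dt) * [p*0.576804 + (1-p)*0.137409] = 0.336499
  V(1,1) = exp(-r*dt) * [p*0.137409 + (1-p)*0.008246] = 0.066866
  V(0,0) = exp(-r*dt) * [p*0.336499 + (1-p)*0.066866] = 0.189089


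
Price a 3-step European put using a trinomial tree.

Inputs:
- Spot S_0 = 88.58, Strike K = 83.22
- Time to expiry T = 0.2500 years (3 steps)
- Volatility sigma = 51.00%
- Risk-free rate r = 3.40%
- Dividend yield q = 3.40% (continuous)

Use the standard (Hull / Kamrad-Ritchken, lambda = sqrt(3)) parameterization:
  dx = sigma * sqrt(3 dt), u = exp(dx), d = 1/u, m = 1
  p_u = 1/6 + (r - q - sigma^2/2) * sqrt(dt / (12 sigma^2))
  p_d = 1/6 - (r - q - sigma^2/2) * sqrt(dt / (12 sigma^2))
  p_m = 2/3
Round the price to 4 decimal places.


dt = T/N = 0.083333; dx = sigma*sqrt(3*dt) = 0.255000
u = exp(dx) = 1.290462; d = 1/u = 0.774916
p_u = 0.145417, p_m = 0.666667, p_d = 0.187917
Discount per step: exp(-r*dt) = 0.997171
Stock lattice S(k, j) with j the centered position index:
  k=0: S(0,+0) = 88.5800
  k=1: S(1,-1) = 68.6421; S(1,+0) = 88.5800; S(1,+1) = 114.3091
  k=2: S(2,-2) = 53.1919; S(2,-1) = 68.6421; S(2,+0) = 88.5800; S(2,+1) = 114.3091; S(2,+2) = 147.5115
  k=3: S(3,-3) = 41.2193; S(3,-2) = 53.1919; S(3,-1) = 68.6421; S(3,+0) = 88.5800; S(3,+1) = 114.3091; S(3,+2) = 147.5115; S(3,+3) = 190.3579
Terminal payoffs V(N, j) = max(K - S_T, 0):
  V(3,-3) = 42.000720; V(3,-2) = 30.028102; V(3,-1) = 14.577897; V(3,+0) = 0.000000; V(3,+1) = 0.000000; V(3,+2) = 0.000000; V(3,+3) = 0.000000
Backward induction: V(k, j) = exp(-r*dt) * [p_u * V(k+1, j+1) + p_m * V(k+1, j) + p_d * V(k+1, j-1)]
  V(2,-2) = exp(-r*dt) * [p_u*14.577897 + p_m*30.028102 + p_d*42.000720] = 29.946271
  V(2,-1) = exp(-r*dt) * [p_u*0.000000 + p_m*14.577897 + p_d*30.028102] = 15.317916
  V(2,+0) = exp(-r*dt) * [p_u*0.000000 + p_m*0.000000 + p_d*14.577897] = 2.731679
  V(2,+1) = exp(-r*dt) * [p_u*0.000000 + p_m*0.000000 + p_d*0.000000] = 0.000000
  V(2,+2) = exp(-r*dt) * [p_u*0.000000 + p_m*0.000000 + p_d*0.000000] = 0.000000
  V(1,-1) = exp(-r*dt) * [p_u*2.731679 + p_m*15.317916 + p_d*29.946271] = 16.190641
  V(1,+0) = exp(-r*dt) * [p_u*0.000000 + p_m*2.731679 + p_d*15.317916] = 4.686314
  V(1,+1) = exp(-r*dt) * [p_u*0.000000 + p_m*0.000000 + p_d*2.731679] = 0.511876
  V(0,+0) = exp(-r*dt) * [p_u*0.511876 + p_m*4.686314 + p_d*16.190641] = 6.223478

Answer: Price = V(0,0) = 6.2235


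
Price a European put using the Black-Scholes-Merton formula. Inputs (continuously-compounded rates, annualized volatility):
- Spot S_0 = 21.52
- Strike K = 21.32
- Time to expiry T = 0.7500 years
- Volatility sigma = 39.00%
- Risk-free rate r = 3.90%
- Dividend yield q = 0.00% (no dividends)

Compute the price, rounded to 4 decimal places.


Answer: Price = 2.4423

Derivation:
d1 = (ln(S/K) + (r - q + 0.5*sigma^2) * T) / (sigma * sqrt(T)) = 0.28312261
d2 = d1 - sigma * sqrt(T) = -0.05462730
exp(-rT) = 0.97117364; exp(-qT) = 1.00000000
P = K * exp(-rT) * N(-d2) - S_0 * exp(-qT) * N(-d1)
N(-d1) = 0.38854142; N(-d2) = 0.52178230
P = 21.3200 * 0.97117364 * 0.52178230 - 21.5200 * 1.00000000 * 0.38854142 = 2.4423


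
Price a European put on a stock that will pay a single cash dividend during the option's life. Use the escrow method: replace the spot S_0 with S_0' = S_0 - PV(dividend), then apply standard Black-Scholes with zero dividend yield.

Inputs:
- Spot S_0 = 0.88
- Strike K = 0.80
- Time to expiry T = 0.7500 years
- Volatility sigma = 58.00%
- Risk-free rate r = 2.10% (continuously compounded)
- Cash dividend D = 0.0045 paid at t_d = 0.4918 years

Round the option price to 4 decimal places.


PV(D) = D * exp(-r * t_d) = 0.0045 * 0.98972535 = 0.00445376
S_0' = S_0 - PV(D) = 0.8800 - 0.00445376 = 0.87554624
d1 = (ln(S_0'/K) + (r + sigma^2/2)*T) / (sigma*sqrt(T)) = 0.46215144
d2 = d1 - sigma*sqrt(T) = -0.04014330
exp(-rT) = 0.98437338
N(-d1) = 0.32198636; N(-d2) = 0.51601056
P = K * exp(-rT) * N(-d2) - S_0' * N(-d1) = 0.8000 * 0.98437338 * 0.51601056 - 0.87554624 * 0.32198636 = 0.1244

Answer: Price = 0.1244


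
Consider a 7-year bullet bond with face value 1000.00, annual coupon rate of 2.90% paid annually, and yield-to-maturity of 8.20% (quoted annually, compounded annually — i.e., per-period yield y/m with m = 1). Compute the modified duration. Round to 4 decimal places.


Answer: Modified duration = 5.8369

Derivation:
Coupon per period c = face * coupon_rate / m = 29.000000
Periods per year m = 1; per-period yield y/m = 0.082000
Number of cashflows N = 7
Cashflows (t years, CF_t, discount factor 1/(1+y/m)^(m*t), PV):
  t = 1.0000: CF_t = 29.000000, DF = 0.924214, PV = 26.802218
  t = 2.0000: CF_t = 29.000000, DF = 0.854172, PV = 24.770996
  t = 3.0000: CF_t = 29.000000, DF = 0.789438, PV = 22.893712
  t = 4.0000: CF_t = 29.000000, DF = 0.729610, PV = 21.158699
  t = 5.0000: CF_t = 29.000000, DF = 0.674316, PV = 19.555174
  t = 6.0000: CF_t = 29.000000, DF = 0.623213, PV = 18.073174
  t = 7.0000: CF_t = 1029.000000, DF = 0.575982, PV = 592.685837
Price P = sum_t PV_t = 725.939811
First compute Macaulay numerator sum_t t * PV_t:
  t * PV_t at t = 1.0000: 26.802218
  t * PV_t at t = 2.0000: 49.541993
  t * PV_t at t = 3.0000: 68.681136
  t * PV_t at t = 4.0000: 84.634795
  t * PV_t at t = 5.0000: 97.775872
  t * PV_t at t = 6.0000: 108.439045
  t * PV_t at t = 7.0000: 4148.800859
Macaulay duration D = 4584.675918 / 725.939811 = 6.315504
Modified duration = D / (1 + y/m) = 6.315504 / (1 + 0.082000) = 5.836880


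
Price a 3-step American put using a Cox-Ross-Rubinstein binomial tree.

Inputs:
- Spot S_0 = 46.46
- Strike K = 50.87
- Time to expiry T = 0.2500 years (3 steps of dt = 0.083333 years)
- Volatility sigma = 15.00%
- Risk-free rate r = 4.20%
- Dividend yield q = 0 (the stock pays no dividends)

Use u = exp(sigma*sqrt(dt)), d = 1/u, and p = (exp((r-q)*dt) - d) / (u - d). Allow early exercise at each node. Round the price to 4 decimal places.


Answer: Price = V(0,0) = 4.4100

Derivation:
dt = T/N = 0.083333
u = exp(sigma*sqrt(dt)) = 1.044252; d = 1/u = 0.957623
p = (exp((r-q)*dt) - d) / (u - d) = 0.529649
Discount per step: exp(-r*dt) = 0.996506
Stock lattice S(k, i) with i counting down-moves:
  k=0: S(0,0) = 46.4600
  k=1: S(1,0) = 48.5160; S(1,1) = 44.4912
  k=2: S(2,0) = 50.6629; S(2,1) = 46.4600; S(2,2) = 42.6057
  k=3: S(3,0) = 52.9049; S(3,1) = 48.5160; S(3,2) = 44.4912; S(3,3) = 40.8002
Terminal payoffs V(N, i) = max(K - S_T, 0):
  V(3,0) = 0.000000; V(3,1) = 2.354031; V(3,2) = 6.378843; V(3,3) = 10.069762
Backward induction: V(k, i) = exp(-r*dt) * [p * V(k+1, i) + (1-p) * V(k+1, i+1)]; then take max(V_cont, immediate exercise) for American.
  V(2,0) = exp(-r*dt) * [p*0.000000 + (1-p)*2.354031] = 1.103352; exercise = 0.207081; V(2,0) = max -> 1.103352
  V(2,1) = exp(-r*dt) * [p*2.354031 + (1-p)*6.378843] = 4.232266; exercise = 4.410000; V(2,1) = max -> 4.410000
  V(2,2) = exp(-r*dt) * [p*6.378843 + (1-p)*10.069762] = 8.086518; exercise = 8.264251; V(2,2) = max -> 8.264251
  V(1,0) = exp(-r*dt) * [p*1.103352 + (1-p)*4.410000] = 2.649348; exercise = 2.354031; V(1,0) = max -> 2.649348
  V(1,1) = exp(-r*dt) * [p*4.410000 + (1-p)*8.264251] = 6.201109; exercise = 6.378843; V(1,1) = max -> 6.378843
  V(0,0) = exp(-r*dt) * [p*2.649348 + (1-p)*6.378843] = 4.388134; exercise = 4.410000; V(0,0) = max -> 4.410000


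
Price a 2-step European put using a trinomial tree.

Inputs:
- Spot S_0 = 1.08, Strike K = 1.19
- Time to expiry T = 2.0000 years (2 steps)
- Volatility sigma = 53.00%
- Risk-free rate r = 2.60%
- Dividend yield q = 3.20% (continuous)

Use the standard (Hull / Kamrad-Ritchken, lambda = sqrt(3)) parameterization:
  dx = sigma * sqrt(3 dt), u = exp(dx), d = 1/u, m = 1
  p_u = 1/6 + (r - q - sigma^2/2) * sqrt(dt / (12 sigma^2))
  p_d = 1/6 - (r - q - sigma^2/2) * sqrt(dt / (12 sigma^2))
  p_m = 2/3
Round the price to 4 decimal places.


dt = T/N = 1.000000; dx = sigma*sqrt(3*dt) = 0.917987
u = exp(dx) = 2.504244; d = 1/u = 0.399322
p_u = 0.086900, p_m = 0.666667, p_d = 0.246434
Discount per step: exp(-r*dt) = 0.974335
Stock lattice S(k, j) with j the centered position index:
  k=0: S(0,+0) = 1.0800
  k=1: S(1,-1) = 0.4313; S(1,+0) = 1.0800; S(1,+1) = 2.7046
  k=2: S(2,-2) = 0.1722; S(2,-1) = 0.4313; S(2,+0) = 1.0800; S(2,+1) = 2.7046; S(2,+2) = 6.7729
Terminal payoffs V(N, j) = max(K - S_T, 0):
  V(2,-2) = 1.017785; V(2,-1) = 0.758732; V(2,+0) = 0.110000; V(2,+1) = 0.000000; V(2,+2) = 0.000000
Backward induction: V(k, j) = exp(-r*dt) * [p_u * V(k+1, j+1) + p_m * V(k+1, j) + p_d * V(k+1, j-1)]
  V(1,-1) = exp(-r*dt) * [p_u*0.110000 + p_m*0.758732 + p_d*1.017785] = 0.746532
  V(1,+0) = exp(-r*dt) * [p_u*0.000000 + p_m*0.110000 + p_d*0.758732] = 0.253630
  V(1,+1) = exp(-r*dt) * [p_u*0.000000 + p_m*0.000000 + p_d*0.110000] = 0.026412
  V(0,+0) = exp(-r*dt) * [p_u*0.026412 + p_m*0.253630 + p_d*0.746532] = 0.346232

Answer: Price = V(0,0) = 0.3462


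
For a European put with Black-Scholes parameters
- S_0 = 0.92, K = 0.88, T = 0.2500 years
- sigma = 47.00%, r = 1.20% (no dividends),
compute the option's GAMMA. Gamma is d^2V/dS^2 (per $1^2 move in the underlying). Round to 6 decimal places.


Answer: Gamma = 1.753471

Derivation:
d1 = 0.3194223939; d2 = 0.0844223939
phi(d1) = 0.3791005271; exp(-qT) = 1.0000000000; exp(-rT) = 0.9970044955
Gamma = exp(-qT) * phi(d1) / (S * sigma * sqrt(T)) = 1.0000000000 * 0.3791005271 / (0.9200 * 0.4700 * 0.5000000000) = 1.753471


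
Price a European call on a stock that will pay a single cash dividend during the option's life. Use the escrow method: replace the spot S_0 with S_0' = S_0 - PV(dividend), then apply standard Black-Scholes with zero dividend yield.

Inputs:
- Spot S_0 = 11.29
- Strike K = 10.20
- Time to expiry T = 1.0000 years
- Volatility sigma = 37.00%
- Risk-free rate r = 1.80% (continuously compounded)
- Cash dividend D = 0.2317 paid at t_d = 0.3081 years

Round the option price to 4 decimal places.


PV(D) = D * exp(-r * t_d) = 0.2317 * 0.99446955 = 0.23041859
S_0' = S_0 - PV(D) = 11.2900 - 0.23041859 = 11.05958141
d1 = (ln(S_0'/K) + (r + sigma^2/2)*T) / (sigma*sqrt(T)) = 0.45232278
d2 = d1 - sigma*sqrt(T) = 0.08232278
exp(-rT) = 0.98216103
N(d1) = 0.67448177; N(d2) = 0.53280498
C = S_0' * N(d1) - K * exp(-rT) * N(d2) = 11.05958141 * 0.67448177 - 10.2000 * 0.98216103 * 0.53280498 = 2.1218

Answer: Price = 2.1218


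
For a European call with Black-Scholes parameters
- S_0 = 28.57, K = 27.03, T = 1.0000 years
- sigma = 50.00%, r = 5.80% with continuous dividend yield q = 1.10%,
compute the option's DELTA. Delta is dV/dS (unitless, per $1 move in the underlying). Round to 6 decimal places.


d1 = 0.4548197119; d2 = -0.0451802881
phi(d1) = 0.3597416952; exp(-qT) = 0.9890602788; exp(-rT) = 0.9436499474
N(d1) = 0.6753805261
Delta = exp(-qT) * N(d1) = 0.9890602788 * 0.6753805261 = 0.667992

Answer: Delta = 0.667992


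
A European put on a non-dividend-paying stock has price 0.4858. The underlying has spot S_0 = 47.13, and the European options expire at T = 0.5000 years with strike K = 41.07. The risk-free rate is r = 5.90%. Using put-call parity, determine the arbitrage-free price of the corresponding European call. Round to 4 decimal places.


Put-call parity: C - P = S_0 * exp(-qT) - K * exp(-rT).
S_0 * exp(-qT) = 47.1300 * 1.00000000 = 47.13000000
K * exp(-rT) = 41.0700 * 0.97093088 = 39.87613114
C = P + S*exp(-qT) - K*exp(-rT)
C = 0.4858 + 47.13000000 - 39.87613114 = 7.7397

Answer: Call price = 7.7397


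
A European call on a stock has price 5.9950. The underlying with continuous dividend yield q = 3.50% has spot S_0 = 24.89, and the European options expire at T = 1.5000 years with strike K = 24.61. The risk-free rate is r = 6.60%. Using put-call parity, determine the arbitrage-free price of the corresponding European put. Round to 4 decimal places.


Put-call parity: C - P = S_0 * exp(-qT) - K * exp(-rT).
S_0 * exp(-qT) = 24.8900 * 0.94885432 = 23.61698405
K * exp(-rT) = 24.6100 * 0.90574271 = 22.29032804
P = C - S*exp(-qT) + K*exp(-rT)
P = 5.9950 - 23.61698405 + 22.29032804 = 4.6683

Answer: Put price = 4.6683


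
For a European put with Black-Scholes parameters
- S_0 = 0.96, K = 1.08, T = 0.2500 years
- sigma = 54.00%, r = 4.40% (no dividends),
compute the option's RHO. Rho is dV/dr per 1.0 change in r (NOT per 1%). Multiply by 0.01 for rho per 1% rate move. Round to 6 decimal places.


Answer: Rho = -0.187497

Derivation:
d1 = -0.2604927247; d2 = -0.5304927247
phi(d1) = 0.3856339163; exp(-qT) = 1.0000000000; exp(-rT) = 0.9890602788
N(-d2) = 0.7021148240
Rho = -K*T*exp(-rT)*N(-d2) = -1.0800 * 0.2500 * 0.9890602788 * 0.7021148240 = -0.187497


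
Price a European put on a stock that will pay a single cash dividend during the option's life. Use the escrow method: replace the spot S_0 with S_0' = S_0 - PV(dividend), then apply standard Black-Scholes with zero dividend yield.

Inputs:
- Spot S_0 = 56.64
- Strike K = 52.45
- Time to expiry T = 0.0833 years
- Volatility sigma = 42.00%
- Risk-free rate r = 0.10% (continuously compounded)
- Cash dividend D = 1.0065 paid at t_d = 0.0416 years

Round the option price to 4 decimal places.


Answer: Price = 1.3208

Derivation:
PV(D) = D * exp(-r * t_d) = 1.0065 * 0.99995840 = 1.00645813
S_0' = S_0 - PV(D) = 56.6400 - 1.00645813 = 55.63354187
d1 = (ln(S_0'/K) + (r + sigma^2/2)*T) / (sigma*sqrt(T)) = 0.54740716
d2 = d1 - sigma*sqrt(T) = 0.42618785
exp(-rT) = 0.99991670
N(-d1) = 0.29204952; N(-d2) = 0.33498548
P = K * exp(-rT) * N(-d2) - S_0' * N(-d1) = 52.4500 * 0.99991670 * 0.33498548 - 55.63354187 * 0.29204952 = 1.3208


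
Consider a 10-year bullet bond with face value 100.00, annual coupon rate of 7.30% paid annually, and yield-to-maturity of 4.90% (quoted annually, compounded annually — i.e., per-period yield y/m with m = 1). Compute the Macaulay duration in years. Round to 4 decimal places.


Answer: Macaulay duration = 7.6635 years

Derivation:
Coupon per period c = face * coupon_rate / m = 7.300000
Periods per year m = 1; per-period yield y/m = 0.049000
Number of cashflows N = 10
Cashflows (t years, CF_t, discount factor 1/(1+y/m)^(m*t), PV):
  t = 1.0000: CF_t = 7.300000, DF = 0.953289, PV = 6.959009
  t = 2.0000: CF_t = 7.300000, DF = 0.908760, PV = 6.633945
  t = 3.0000: CF_t = 7.300000, DF = 0.866310, PV = 6.324066
  t = 4.0000: CF_t = 7.300000, DF = 0.825844, PV = 6.028662
  t = 5.0000: CF_t = 7.300000, DF = 0.787268, PV = 5.747056
  t = 6.0000: CF_t = 7.300000, DF = 0.750494, PV = 5.478604
  t = 7.0000: CF_t = 7.300000, DF = 0.715437, PV = 5.222692
  t = 8.0000: CF_t = 7.300000, DF = 0.682018, PV = 4.978734
  t = 9.0000: CF_t = 7.300000, DF = 0.650161, PV = 4.746172
  t = 10.0000: CF_t = 107.300000, DF = 0.619791, PV = 66.503552
Price P = sum_t PV_t = 118.622492
Macaulay numerator sum_t t * PV_t:
  t * PV_t at t = 1.0000: 6.959009
  t * PV_t at t = 2.0000: 13.267891
  t * PV_t at t = 3.0000: 18.972198
  t * PV_t at t = 4.0000: 24.114646
  t * PV_t at t = 5.0000: 28.735279
  t * PV_t at t = 6.0000: 32.871626
  t * PV_t at t = 7.0000: 36.558846
  t * PV_t at t = 8.0000: 39.829875
  t * PV_t at t = 9.0000: 42.715547
  t * PV_t at t = 10.0000: 665.035517
Macaulay duration D = (sum_t t * PV_t) / P = 909.060434 / 118.622492 = 7.663474


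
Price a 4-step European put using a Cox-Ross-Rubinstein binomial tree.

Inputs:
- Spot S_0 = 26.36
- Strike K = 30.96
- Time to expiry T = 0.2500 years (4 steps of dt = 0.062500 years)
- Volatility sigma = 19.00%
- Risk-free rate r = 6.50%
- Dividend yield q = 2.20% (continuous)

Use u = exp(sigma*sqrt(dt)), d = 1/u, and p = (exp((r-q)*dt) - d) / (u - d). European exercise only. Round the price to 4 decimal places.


Answer: Price = V(0,0) = 4.3096

Derivation:
dt = T/N = 0.062500
u = exp(sigma*sqrt(dt)) = 1.048646; d = 1/u = 0.953610
p = (exp((r-q)*dt) - d) / (u - d) = 0.516444
Discount per step: exp(-r*dt) = 0.995946
Stock lattice S(k, i) with i counting down-moves:
  k=0: S(0,0) = 26.3600
  k=1: S(1,0) = 27.6423; S(1,1) = 25.1372
  k=2: S(2,0) = 28.9870; S(2,1) = 26.3600; S(2,2) = 23.9711
  k=3: S(3,0) = 30.3971; S(3,1) = 27.6423; S(3,2) = 25.1372; S(3,3) = 22.8591
  k=4: S(4,0) = 31.8758; S(4,1) = 28.9870; S(4,2) = 26.3600; S(4,3) = 23.9711; S(4,4) = 21.7986
Terminal payoffs V(N, i) = max(K - S_T, 0):
  V(4,0) = 0.000000; V(4,1) = 1.972993; V(4,2) = 4.600000; V(4,3) = 6.988929; V(4,4) = 9.161357
Backward induction: V(k, i) = exp(-r*dt) * [p * V(k+1, i) + (1-p) * V(k+1, i+1)].
  V(3,0) = exp(-r*dt) * [p*0.000000 + (1-p)*1.972993] = 0.950184
  V(3,1) = exp(-r*dt) * [p*1.972993 + (1-p)*4.600000] = 3.230148
  V(3,2) = exp(-r*dt) * [p*4.600000 + (1-p)*6.988929] = 5.731848
  V(3,3) = exp(-r*dt) * [p*6.988929 + (1-p)*9.161357] = 8.006826
  V(2,0) = exp(-r*dt) * [p*0.950184 + (1-p)*3.230148] = 2.044352
  V(2,1) = exp(-r*dt) * [p*3.230148 + (1-p)*5.731848] = 4.421860
  V(2,2) = exp(-r*dt) * [p*5.731848 + (1-p)*8.006826] = 6.804228
  V(1,0) = exp(-r*dt) * [p*2.044352 + (1-p)*4.421860] = 3.181061
  V(1,1) = exp(-r*dt) * [p*4.421860 + (1-p)*6.804228] = 5.551270
  V(0,0) = exp(-r*dt) * [p*3.181061 + (1-p)*5.551270] = 4.309646


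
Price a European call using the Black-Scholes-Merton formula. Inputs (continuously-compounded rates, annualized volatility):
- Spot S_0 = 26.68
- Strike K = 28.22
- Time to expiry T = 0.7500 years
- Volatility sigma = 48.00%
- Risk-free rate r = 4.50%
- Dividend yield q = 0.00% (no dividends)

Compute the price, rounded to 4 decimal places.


Answer: Price = 4.1472

Derivation:
d1 = (ln(S/K) + (r - q + 0.5*sigma^2) * T) / (sigma * sqrt(T)) = 0.15404012
d2 = d1 - sigma * sqrt(T) = -0.26165208
exp(-rT) = 0.96681318; exp(-qT) = 1.00000000
C = S_0 * exp(-qT) * N(d1) - K * exp(-rT) * N(d2)
N(d1) = 0.56121095; N(d2) = 0.39679485
C = 26.6800 * 1.00000000 * 0.56121095 - 28.2200 * 0.96681318 * 0.39679485 = 4.1472


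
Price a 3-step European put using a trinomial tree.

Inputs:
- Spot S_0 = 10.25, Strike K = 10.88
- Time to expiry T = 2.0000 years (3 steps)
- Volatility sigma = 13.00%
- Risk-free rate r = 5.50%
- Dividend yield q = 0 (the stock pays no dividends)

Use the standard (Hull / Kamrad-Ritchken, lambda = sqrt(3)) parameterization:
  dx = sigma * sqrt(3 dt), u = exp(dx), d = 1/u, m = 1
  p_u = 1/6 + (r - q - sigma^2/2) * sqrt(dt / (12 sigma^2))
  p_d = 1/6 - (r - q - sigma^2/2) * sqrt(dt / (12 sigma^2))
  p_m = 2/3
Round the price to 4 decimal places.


Answer: Price = V(0,0) = 0.5040

Derivation:
dt = T/N = 0.666667; dx = sigma*sqrt(3*dt) = 0.183848
u = exp(dx) = 1.201833; d = 1/u = 0.832062
p_u = 0.251066, p_m = 0.666667, p_d = 0.082267
Discount per step: exp(-r*dt) = 0.963997
Stock lattice S(k, j) with j the centered position index:
  k=0: S(0,+0) = 10.2500
  k=1: S(1,-1) = 8.5286; S(1,+0) = 10.2500; S(1,+1) = 12.3188
  k=2: S(2,-2) = 7.0964; S(2,-1) = 8.5286; S(2,+0) = 10.2500; S(2,+1) = 12.3188; S(2,+2) = 14.8051
  k=3: S(3,-3) = 5.9046; S(3,-2) = 7.0964; S(3,-1) = 8.5286; S(3,+0) = 10.2500; S(3,+1) = 12.3188; S(3,+2) = 14.8051; S(3,+3) = 17.7933
Terminal payoffs V(N, j) = max(K - S_T, 0):
  V(3,-3) = 4.975384; V(3,-2) = 3.783639; V(3,-1) = 2.351360; V(3,+0) = 0.630000; V(3,+1) = 0.000000; V(3,+2) = 0.000000; V(3,+3) = 0.000000
Backward induction: V(k, j) = exp(-r*dt) * [p_u * V(k+1, j+1) + p_m * V(k+1, j) + p_d * V(k+1, j-1)]
  V(2,-2) = exp(-r*dt) * [p_u*2.351360 + p_m*3.783639 + p_d*4.975384] = 3.395279
  V(2,-1) = exp(-r*dt) * [p_u*0.630000 + p_m*2.351360 + p_d*3.783639] = 1.963676
  V(2,+0) = exp(-r*dt) * [p_u*0.000000 + p_m*0.630000 + p_d*2.351360] = 0.591354
  V(2,+1) = exp(-r*dt) * [p_u*0.000000 + p_m*0.000000 + p_d*0.630000] = 0.049962
  V(2,+2) = exp(-r*dt) * [p_u*0.000000 + p_m*0.000000 + p_d*0.000000] = 0.000000
  V(1,-1) = exp(-r*dt) * [p_u*0.591354 + p_m*1.963676 + p_d*3.395279] = 1.674373
  V(1,+0) = exp(-r*dt) * [p_u*0.049962 + p_m*0.591354 + p_d*1.963676] = 0.547865
  V(1,+1) = exp(-r*dt) * [p_u*0.000000 + p_m*0.049962 + p_d*0.591354] = 0.079007
  V(0,+0) = exp(-r*dt) * [p_u*0.079007 + p_m*0.547865 + p_d*1.674373] = 0.504002


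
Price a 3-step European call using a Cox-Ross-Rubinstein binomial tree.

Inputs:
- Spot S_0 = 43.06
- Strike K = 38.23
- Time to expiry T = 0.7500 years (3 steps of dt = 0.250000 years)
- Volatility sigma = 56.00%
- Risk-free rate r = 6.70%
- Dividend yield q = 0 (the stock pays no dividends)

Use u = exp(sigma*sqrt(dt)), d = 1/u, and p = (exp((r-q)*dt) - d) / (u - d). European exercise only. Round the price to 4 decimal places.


Answer: Price = V(0,0) = 11.8162

Derivation:
dt = T/N = 0.250000
u = exp(sigma*sqrt(dt)) = 1.323130; d = 1/u = 0.755784
p = (exp((r-q)*dt) - d) / (u - d) = 0.460226
Discount per step: exp(-r*dt) = 0.983390
Stock lattice S(k, i) with i counting down-moves:
  k=0: S(0,0) = 43.0600
  k=1: S(1,0) = 56.9740; S(1,1) = 32.5440
  k=2: S(2,0) = 75.3840; S(2,1) = 43.0600; S(2,2) = 24.5963
  k=3: S(3,0) = 99.7428; S(3,1) = 56.9740; S(3,2) = 32.5440; S(3,3) = 18.5895
Terminal payoffs V(N, i) = max(S_T - K, 0):
  V(3,0) = 61.512762; V(3,1) = 18.743970; V(3,2) = 0.000000; V(3,3) = 0.000000
Backward induction: V(k, i) = exp(-r*dt) * [p * V(k+1, i) + (1-p) * V(k+1, i+1)].
  V(2,0) = exp(-r*dt) * [p*61.512762 + (1-p)*18.743970] = 37.788977
  V(2,1) = exp(-r*dt) * [p*18.743970 + (1-p)*0.000000] = 8.483170
  V(2,2) = exp(-r*dt) * [p*0.000000 + (1-p)*0.000000] = 0.000000
  V(1,0) = exp(-r*dt) * [p*37.788977 + (1-p)*8.483170] = 21.605519
  V(1,1) = exp(-r*dt) * [p*8.483170 + (1-p)*0.000000] = 3.839324
  V(0,0) = exp(-r*dt) * [p*21.605519 + (1-p)*3.839324] = 11.816198


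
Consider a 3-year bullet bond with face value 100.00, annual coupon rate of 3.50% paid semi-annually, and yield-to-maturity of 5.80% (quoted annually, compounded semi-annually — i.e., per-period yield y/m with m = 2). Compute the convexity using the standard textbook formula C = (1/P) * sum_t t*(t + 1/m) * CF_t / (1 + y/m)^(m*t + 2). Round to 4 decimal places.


Coupon per period c = face * coupon_rate / m = 1.750000
Periods per year m = 2; per-period yield y/m = 0.029000
Number of cashflows N = 6
Cashflows (t years, CF_t, discount factor 1/(1+y/m)^(m*t), PV):
  t = 0.5000: CF_t = 1.750000, DF = 0.971817, PV = 1.700680
  t = 1.0000: CF_t = 1.750000, DF = 0.944429, PV = 1.652751
  t = 1.5000: CF_t = 1.750000, DF = 0.917812, PV = 1.606172
  t = 2.0000: CF_t = 1.750000, DF = 0.891946, PV = 1.560905
  t = 2.5000: CF_t = 1.750000, DF = 0.866808, PV = 1.516915
  t = 3.0000: CF_t = 101.750000, DF = 0.842379, PV = 85.712107
Price P = sum_t PV_t = 93.749529
Convexity numerator sum_t t*(t + 1/m) * CF_t / (1+y/m)^(m*t + 2):
  t = 0.5000: term = 0.803086
  t = 1.0000: term = 2.341358
  t = 1.5000: term = 4.550744
  t = 2.0000: term = 7.370820
  t = 2.5000: term = 10.744636
  t = 3.0000: term = 849.964366
Convexity = (1/P) * sum = 875.775010 / 93.749529 = 9.341647

Answer: Convexity = 9.3416


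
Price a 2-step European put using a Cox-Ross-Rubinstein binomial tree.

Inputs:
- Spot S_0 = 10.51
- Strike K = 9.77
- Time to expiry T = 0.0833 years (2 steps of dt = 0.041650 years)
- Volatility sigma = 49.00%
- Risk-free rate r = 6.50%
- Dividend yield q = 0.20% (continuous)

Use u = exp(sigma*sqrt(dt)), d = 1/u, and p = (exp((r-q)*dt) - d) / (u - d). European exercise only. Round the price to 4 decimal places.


dt = T/N = 0.041650
u = exp(sigma*sqrt(dt)) = 1.105172; d = 1/u = 0.904837
p = (exp((r-q)*dt) - d) / (u - d) = 0.488136
Discount per step: exp(-r*dt) = 0.997296
Stock lattice S(k, i) with i counting down-moves:
  k=0: S(0,0) = 10.5100
  k=1: S(1,0) = 11.6154; S(1,1) = 9.5098
  k=2: S(2,0) = 12.8370; S(2,1) = 10.5100; S(2,2) = 8.6048
Terminal payoffs V(N, i) = max(K - S_T, 0):
  V(2,0) = 0.000000; V(2,1) = 0.000000; V(2,2) = 1.165154
Backward induction: V(k, i) = exp(-r*dt) * [p * V(k+1, i) + (1-p) * V(k+1, i+1)].
  V(1,0) = exp(-r*dt) * [p*0.000000 + (1-p)*0.000000] = 0.000000
  V(1,1) = exp(-r*dt) * [p*0.000000 + (1-p)*1.165154] = 0.594788
  V(0,0) = exp(-r*dt) * [p*0.000000 + (1-p)*0.594788] = 0.303628

Answer: Price = V(0,0) = 0.3036


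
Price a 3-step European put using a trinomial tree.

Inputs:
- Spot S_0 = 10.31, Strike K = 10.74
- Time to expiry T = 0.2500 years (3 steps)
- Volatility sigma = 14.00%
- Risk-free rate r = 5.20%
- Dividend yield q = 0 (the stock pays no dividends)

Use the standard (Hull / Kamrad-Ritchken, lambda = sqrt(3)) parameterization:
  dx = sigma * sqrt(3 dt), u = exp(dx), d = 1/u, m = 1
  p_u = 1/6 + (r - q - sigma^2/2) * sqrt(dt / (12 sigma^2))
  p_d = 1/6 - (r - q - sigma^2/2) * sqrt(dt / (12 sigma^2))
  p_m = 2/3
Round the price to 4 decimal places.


Answer: Price = V(0,0) = 0.4716

Derivation:
dt = T/N = 0.083333; dx = sigma*sqrt(3*dt) = 0.070000
u = exp(dx) = 1.072508; d = 1/u = 0.932394
p_u = 0.191786, p_m = 0.666667, p_d = 0.141548
Discount per step: exp(-r*dt) = 0.995676
Stock lattice S(k, j) with j the centered position index:
  k=0: S(0,+0) = 10.3100
  k=1: S(1,-1) = 9.6130; S(1,+0) = 10.3100; S(1,+1) = 11.0576
  k=2: S(2,-2) = 8.9631; S(2,-1) = 9.6130; S(2,+0) = 10.3100; S(2,+1) = 11.0576; S(2,+2) = 11.8593
  k=3: S(3,-3) = 8.3571; S(3,-2) = 8.9631; S(3,-1) = 9.6130; S(3,+0) = 10.3100; S(3,+1) = 11.0576; S(3,+2) = 11.8593; S(3,+3) = 12.7192
Terminal payoffs V(N, j) = max(K - S_T, 0):
  V(3,-3) = 2.382876; V(3,-2) = 1.776917; V(3,-1) = 1.127020; V(3,+0) = 0.430000; V(3,+1) = 0.000000; V(3,+2) = 0.000000; V(3,+3) = 0.000000
Backward induction: V(k, j) = exp(-r*dt) * [p_u * V(k+1, j+1) + p_m * V(k+1, j) + p_d * V(k+1, j-1)]
  V(2,-2) = exp(-r*dt) * [p_u*1.127020 + p_m*1.776917 + p_d*2.382876] = 1.730533
  V(2,-1) = exp(-r*dt) * [p_u*0.430000 + p_m*1.127020 + p_d*1.776917] = 1.080640
  V(2,+0) = exp(-r*dt) * [p_u*0.000000 + p_m*0.430000 + p_d*1.127020] = 0.444264
  V(2,+1) = exp(-r*dt) * [p_u*0.000000 + p_m*0.000000 + p_d*0.430000] = 0.060602
  V(2,+2) = exp(-r*dt) * [p_u*0.000000 + p_m*0.000000 + p_d*0.000000] = 0.000000
  V(1,-1) = exp(-r*dt) * [p_u*0.444264 + p_m*1.080640 + p_d*1.730533] = 1.046040
  V(1,+0) = exp(-r*dt) * [p_u*0.060602 + p_m*0.444264 + p_d*1.080640] = 0.458769
  V(1,+1) = exp(-r*dt) * [p_u*0.000000 + p_m*0.060602 + p_d*0.444264] = 0.102839
  V(0,+0) = exp(-r*dt) * [p_u*0.102839 + p_m*0.458769 + p_d*1.046040] = 0.471585


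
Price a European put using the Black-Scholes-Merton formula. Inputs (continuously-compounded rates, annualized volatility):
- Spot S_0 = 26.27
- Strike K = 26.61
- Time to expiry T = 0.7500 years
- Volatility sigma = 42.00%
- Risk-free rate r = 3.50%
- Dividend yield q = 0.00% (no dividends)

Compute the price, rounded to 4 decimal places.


Answer: Price = 3.5937

Derivation:
d1 = (ln(S/K) + (r - q + 0.5*sigma^2) * T) / (sigma * sqrt(T)) = 0.21867971
d2 = d1 - sigma * sqrt(T) = -0.14505096
exp(-rT) = 0.97409154; exp(-qT) = 1.00000000
P = K * exp(-rT) * N(-d2) - S_0 * exp(-qT) * N(-d1)
N(-d1) = 0.41344978; N(-d2) = 0.55766468
P = 26.6100 * 0.97409154 * 0.55766468 - 26.2700 * 1.00000000 * 0.41344978 = 3.5937


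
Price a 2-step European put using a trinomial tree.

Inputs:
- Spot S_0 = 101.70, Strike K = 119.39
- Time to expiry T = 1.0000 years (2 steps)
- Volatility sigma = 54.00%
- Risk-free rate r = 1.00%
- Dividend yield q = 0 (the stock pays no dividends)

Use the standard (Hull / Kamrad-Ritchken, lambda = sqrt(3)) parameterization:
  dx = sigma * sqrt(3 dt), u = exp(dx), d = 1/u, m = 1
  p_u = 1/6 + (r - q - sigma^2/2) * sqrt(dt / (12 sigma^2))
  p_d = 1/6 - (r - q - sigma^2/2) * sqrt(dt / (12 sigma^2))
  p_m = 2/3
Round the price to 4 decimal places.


dt = T/N = 0.500000; dx = sigma*sqrt(3*dt) = 0.661362
u = exp(dx) = 1.937430; d = 1/u = 0.516148
p_u = 0.115333, p_m = 0.666667, p_d = 0.218000
Discount per step: exp(-r*dt) = 0.995012
Stock lattice S(k, j) with j the centered position index:
  k=0: S(0,+0) = 101.7000
  k=1: S(1,-1) = 52.4922; S(1,+0) = 101.7000; S(1,+1) = 197.0366
  k=2: S(2,-2) = 27.0937; S(2,-1) = 52.4922; S(2,+0) = 101.7000; S(2,+1) = 197.0366; S(2,+2) = 381.7446
Terminal payoffs V(N, j) = max(K - S_T, 0):
  V(2,-2) = 92.296256; V(2,-1) = 66.897775; V(2,+0) = 17.690000; V(2,+1) = 0.000000; V(2,+2) = 0.000000
Backward induction: V(k, j) = exp(-r*dt) * [p_u * V(k+1, j+1) + p_m * V(k+1, j) + p_d * V(k+1, j-1)]
  V(1,-1) = exp(-r*dt) * [p_u*17.690000 + p_m*66.897775 + p_d*92.296256] = 66.426391
  V(1,+0) = exp(-r*dt) * [p_u*0.000000 + p_m*17.690000 + p_d*66.897775] = 26.245499
  V(1,+1) = exp(-r*dt) * [p_u*0.000000 + p_m*0.000000 + p_d*17.690000] = 3.837188
  V(0,+0) = exp(-r*dt) * [p_u*3.837188 + p_m*26.245499 + p_d*66.426391] = 32.258817

Answer: Price = V(0,0) = 32.2588


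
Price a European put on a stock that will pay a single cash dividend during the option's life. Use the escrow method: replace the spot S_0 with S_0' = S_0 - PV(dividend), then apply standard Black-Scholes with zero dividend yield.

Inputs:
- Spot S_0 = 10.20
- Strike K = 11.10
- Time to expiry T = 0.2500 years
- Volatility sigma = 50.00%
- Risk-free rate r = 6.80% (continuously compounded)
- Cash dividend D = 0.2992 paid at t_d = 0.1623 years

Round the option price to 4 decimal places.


Answer: Price = 1.6163

Derivation:
PV(D) = D * exp(-r * t_d) = 0.2992 * 0.98902428 = 0.29591606
S_0' = S_0 - PV(D) = 10.2000 - 0.29591606 = 9.90408394
d1 = (ln(S_0'/K) + (r + sigma^2/2)*T) / (sigma*sqrt(T)) = -0.26299167
d2 = d1 - sigma*sqrt(T) = -0.51299167
exp(-rT) = 0.98314368
N(-d1) = 0.60372150; N(-d2) = 0.69602143
P = K * exp(-rT) * N(-d2) - S_0' * N(-d1) = 11.1000 * 0.98314368 * 0.69602143 - 9.90408394 * 0.60372150 = 1.6163


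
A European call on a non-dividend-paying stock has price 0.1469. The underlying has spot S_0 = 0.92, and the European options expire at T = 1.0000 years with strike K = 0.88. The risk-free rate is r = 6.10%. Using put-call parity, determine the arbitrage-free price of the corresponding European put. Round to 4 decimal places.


Answer: Put price = 0.0548

Derivation:
Put-call parity: C - P = S_0 * exp(-qT) - K * exp(-rT).
S_0 * exp(-qT) = 0.9200 * 1.00000000 = 0.92000000
K * exp(-rT) = 0.8800 * 0.94082324 = 0.82792445
P = C - S*exp(-qT) + K*exp(-rT)
P = 0.1469 - 0.92000000 + 0.82792445 = 0.0548


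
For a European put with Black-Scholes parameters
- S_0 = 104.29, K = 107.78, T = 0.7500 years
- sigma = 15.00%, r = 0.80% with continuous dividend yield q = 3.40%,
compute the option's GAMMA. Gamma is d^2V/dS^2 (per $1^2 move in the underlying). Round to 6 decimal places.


Answer: Gamma = 0.027107

Derivation:
d1 = -0.3385515189; d2 = -0.4684553294
phi(d1) = 0.3767222507; exp(-qT) = 0.9748223790; exp(-rT) = 0.9940179641
Gamma = exp(-qT) * phi(d1) / (S * sigma * sqrt(T)) = 0.9748223790 * 0.3767222507 / (104.2900 * 0.1500 * 0.8660254038) = 0.027107


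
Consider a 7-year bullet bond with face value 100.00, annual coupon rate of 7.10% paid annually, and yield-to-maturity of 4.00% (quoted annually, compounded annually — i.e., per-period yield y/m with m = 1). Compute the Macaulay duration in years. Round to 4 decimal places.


Answer: Macaulay duration = 5.8658 years

Derivation:
Coupon per period c = face * coupon_rate / m = 7.100000
Periods per year m = 1; per-period yield y/m = 0.040000
Number of cashflows N = 7
Cashflows (t years, CF_t, discount factor 1/(1+y/m)^(m*t), PV):
  t = 1.0000: CF_t = 7.100000, DF = 0.961538, PV = 6.826923
  t = 2.0000: CF_t = 7.100000, DF = 0.924556, PV = 6.564349
  t = 3.0000: CF_t = 7.100000, DF = 0.888996, PV = 6.311874
  t = 4.0000: CF_t = 7.100000, DF = 0.854804, PV = 6.069110
  t = 5.0000: CF_t = 7.100000, DF = 0.821927, PV = 5.835682
  t = 6.0000: CF_t = 7.100000, DF = 0.790315, PV = 5.611233
  t = 7.0000: CF_t = 107.100000, DF = 0.759918, PV = 81.387198
Price P = sum_t PV_t = 118.606369
Macaulay numerator sum_t t * PV_t:
  t * PV_t at t = 1.0000: 6.826923
  t * PV_t at t = 2.0000: 13.128698
  t * PV_t at t = 3.0000: 18.935622
  t * PV_t at t = 4.0000: 24.276439
  t * PV_t at t = 5.0000: 29.178412
  t * PV_t at t = 6.0000: 33.667399
  t * PV_t at t = 7.0000: 569.710385
Macaulay duration D = (sum_t t * PV_t) / P = 695.723878 / 118.606369 = 5.865822
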